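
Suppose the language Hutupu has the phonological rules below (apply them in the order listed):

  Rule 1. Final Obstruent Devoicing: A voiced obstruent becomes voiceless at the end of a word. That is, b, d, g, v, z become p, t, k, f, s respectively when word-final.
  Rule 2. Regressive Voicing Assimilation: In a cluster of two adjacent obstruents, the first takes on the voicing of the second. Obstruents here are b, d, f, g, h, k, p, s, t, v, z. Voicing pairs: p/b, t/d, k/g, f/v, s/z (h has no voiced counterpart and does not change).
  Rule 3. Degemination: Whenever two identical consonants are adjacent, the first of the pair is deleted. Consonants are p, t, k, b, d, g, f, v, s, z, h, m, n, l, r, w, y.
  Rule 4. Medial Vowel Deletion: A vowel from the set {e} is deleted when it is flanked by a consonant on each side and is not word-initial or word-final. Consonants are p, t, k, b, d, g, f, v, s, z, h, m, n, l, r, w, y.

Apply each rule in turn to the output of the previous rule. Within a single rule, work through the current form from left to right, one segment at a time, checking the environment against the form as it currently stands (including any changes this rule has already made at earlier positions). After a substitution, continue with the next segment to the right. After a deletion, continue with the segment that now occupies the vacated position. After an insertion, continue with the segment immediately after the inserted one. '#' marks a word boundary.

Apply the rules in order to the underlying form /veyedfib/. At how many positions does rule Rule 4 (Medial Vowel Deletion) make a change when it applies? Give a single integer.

Rule 1 Final Obstruent Devoicing: [veyedfib] → [veyedfip]
Rule 2 Regressive Voicing Assimilation: [veyedfip] → [veyetfip]
Rule 3 Degemination: no change — [veyetfip]
Rule 4 Medial Vowel Deletion: [veyetfip] → [vytfip]
Rule Rule 4 changed 2 position(s).

2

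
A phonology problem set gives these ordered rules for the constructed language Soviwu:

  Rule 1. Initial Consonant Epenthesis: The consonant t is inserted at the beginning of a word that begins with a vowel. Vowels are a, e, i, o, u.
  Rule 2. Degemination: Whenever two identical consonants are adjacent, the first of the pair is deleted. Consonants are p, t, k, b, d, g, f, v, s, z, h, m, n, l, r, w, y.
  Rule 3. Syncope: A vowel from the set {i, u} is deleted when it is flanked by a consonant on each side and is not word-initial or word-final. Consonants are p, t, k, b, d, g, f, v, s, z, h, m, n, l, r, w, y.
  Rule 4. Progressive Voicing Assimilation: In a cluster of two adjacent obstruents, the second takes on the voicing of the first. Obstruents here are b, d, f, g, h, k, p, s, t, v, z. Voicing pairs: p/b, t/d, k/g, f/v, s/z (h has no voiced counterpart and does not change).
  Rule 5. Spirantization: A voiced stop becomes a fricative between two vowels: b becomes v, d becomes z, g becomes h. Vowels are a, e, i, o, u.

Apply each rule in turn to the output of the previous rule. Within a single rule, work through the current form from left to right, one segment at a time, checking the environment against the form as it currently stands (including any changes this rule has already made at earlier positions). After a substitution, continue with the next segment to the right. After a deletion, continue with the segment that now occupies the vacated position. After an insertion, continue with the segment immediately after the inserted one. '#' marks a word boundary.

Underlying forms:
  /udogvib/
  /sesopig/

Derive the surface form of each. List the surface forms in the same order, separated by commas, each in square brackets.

[ttogvb], [sesopk]

/udogvib/:
  Rule 1 Initial Consonant Epenthesis: [udogvib] → [tudogvib]
  Rule 2 Degemination: no change — [tudogvib]
  Rule 3 Syncope: [tudogvib] → [tdogvb]
  Rule 4 Progressive Voicing Assimilation: [tdogvb] → [ttogvb]
  Rule 5 Spirantization: no change — [ttogvb]
/sesopig/:
  Rule 1 Initial Consonant Epenthesis: no change — [sesopig]
  Rule 2 Degemination: no change — [sesopig]
  Rule 3 Syncope: [sesopig] → [sesopg]
  Rule 4 Progressive Voicing Assimilation: [sesopg] → [sesopk]
  Rule 5 Spirantization: no change — [sesopk]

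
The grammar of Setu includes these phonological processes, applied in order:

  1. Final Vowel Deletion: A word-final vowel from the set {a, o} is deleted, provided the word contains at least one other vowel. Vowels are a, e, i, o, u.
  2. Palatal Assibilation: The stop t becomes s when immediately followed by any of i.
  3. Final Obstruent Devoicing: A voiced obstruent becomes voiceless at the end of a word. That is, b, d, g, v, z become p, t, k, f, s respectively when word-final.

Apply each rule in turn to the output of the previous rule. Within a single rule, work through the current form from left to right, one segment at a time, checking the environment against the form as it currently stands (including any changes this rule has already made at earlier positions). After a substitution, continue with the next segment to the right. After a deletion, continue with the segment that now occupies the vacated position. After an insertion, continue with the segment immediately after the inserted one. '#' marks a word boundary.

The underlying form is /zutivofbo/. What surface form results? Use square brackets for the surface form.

1 Final Vowel Deletion: [zutivofbo] → [zutivofb]
2 Palatal Assibilation: [zutivofb] → [zusivofb]
3 Final Obstruent Devoicing: [zusivofb] → [zusivofp]

[zusivofp]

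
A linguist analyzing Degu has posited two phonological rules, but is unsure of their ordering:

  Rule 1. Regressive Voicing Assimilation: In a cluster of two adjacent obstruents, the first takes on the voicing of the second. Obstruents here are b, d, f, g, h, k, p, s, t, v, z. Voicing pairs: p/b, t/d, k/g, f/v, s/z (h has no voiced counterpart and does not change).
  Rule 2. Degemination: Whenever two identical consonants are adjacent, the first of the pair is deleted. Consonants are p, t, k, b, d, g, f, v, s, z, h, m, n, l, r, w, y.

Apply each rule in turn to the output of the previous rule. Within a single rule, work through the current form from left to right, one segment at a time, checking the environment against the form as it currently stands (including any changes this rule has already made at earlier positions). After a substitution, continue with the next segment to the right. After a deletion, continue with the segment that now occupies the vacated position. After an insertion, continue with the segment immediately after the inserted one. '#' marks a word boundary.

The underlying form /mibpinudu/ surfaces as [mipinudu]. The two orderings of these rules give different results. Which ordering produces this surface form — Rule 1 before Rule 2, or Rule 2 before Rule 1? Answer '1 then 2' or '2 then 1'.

1 then 2

Order 1 then 2:
  1 Regressive Voicing Assimilation: [mibpinudu] → [mippinudu]
  2 Degemination: [mippinudu] → [mipinudu]
  result: [mipinudu]
Order 2 then 1:
  2 Degemination: no change — [mibpinudu]
  1 Regressive Voicing Assimilation: [mibpinudu] → [mippinudu]
  result: [mippinudu]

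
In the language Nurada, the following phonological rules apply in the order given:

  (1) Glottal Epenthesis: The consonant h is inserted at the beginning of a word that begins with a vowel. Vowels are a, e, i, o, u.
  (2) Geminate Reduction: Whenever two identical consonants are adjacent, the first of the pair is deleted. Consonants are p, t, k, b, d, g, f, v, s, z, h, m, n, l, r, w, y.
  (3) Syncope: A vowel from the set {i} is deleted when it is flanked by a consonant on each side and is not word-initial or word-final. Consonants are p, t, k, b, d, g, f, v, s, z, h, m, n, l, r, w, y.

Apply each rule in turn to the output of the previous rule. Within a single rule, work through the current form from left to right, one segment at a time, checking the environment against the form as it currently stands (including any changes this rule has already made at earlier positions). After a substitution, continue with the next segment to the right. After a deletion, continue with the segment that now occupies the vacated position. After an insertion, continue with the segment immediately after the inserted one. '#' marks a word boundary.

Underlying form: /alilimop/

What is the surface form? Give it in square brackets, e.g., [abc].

[hallmop]

(1) Glottal Epenthesis: [alilimop] → [halilimop]
(2) Geminate Reduction: no change — [halilimop]
(3) Syncope: [halilimop] → [hallmop]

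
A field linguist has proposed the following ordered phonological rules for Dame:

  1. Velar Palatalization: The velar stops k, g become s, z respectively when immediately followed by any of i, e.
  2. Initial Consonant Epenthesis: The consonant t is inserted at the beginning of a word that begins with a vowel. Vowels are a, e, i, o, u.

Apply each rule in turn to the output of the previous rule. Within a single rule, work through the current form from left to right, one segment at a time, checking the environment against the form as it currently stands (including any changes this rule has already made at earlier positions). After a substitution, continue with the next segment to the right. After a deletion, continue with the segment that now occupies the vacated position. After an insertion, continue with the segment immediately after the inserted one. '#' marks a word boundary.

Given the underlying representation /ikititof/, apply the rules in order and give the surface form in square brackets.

1 Velar Palatalization: [ikititof] → [isititof]
2 Initial Consonant Epenthesis: [isititof] → [tisititof]

[tisititof]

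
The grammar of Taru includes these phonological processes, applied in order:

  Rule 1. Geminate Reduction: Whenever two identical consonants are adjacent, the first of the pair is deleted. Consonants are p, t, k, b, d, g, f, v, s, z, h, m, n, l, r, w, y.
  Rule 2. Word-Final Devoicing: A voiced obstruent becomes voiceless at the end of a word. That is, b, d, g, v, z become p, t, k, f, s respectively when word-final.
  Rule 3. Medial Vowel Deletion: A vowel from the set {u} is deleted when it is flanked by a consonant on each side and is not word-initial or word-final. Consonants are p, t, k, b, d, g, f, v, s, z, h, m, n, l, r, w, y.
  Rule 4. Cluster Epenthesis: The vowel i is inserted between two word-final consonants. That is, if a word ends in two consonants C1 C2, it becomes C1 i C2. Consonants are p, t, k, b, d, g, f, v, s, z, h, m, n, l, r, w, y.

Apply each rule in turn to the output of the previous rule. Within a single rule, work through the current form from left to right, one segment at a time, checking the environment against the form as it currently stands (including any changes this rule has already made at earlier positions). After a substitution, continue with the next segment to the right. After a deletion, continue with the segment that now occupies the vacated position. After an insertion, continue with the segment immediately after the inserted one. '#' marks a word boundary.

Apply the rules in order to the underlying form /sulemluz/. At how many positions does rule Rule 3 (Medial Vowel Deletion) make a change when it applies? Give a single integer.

2

Rule 1 Geminate Reduction: no change — [sulemluz]
Rule 2 Word-Final Devoicing: [sulemluz] → [sulemlus]
Rule 3 Medial Vowel Deletion: [sulemlus] → [slemls]
Rule 4 Cluster Epenthesis: [slemls] → [slemlis]
Rule Rule 3 changed 2 position(s).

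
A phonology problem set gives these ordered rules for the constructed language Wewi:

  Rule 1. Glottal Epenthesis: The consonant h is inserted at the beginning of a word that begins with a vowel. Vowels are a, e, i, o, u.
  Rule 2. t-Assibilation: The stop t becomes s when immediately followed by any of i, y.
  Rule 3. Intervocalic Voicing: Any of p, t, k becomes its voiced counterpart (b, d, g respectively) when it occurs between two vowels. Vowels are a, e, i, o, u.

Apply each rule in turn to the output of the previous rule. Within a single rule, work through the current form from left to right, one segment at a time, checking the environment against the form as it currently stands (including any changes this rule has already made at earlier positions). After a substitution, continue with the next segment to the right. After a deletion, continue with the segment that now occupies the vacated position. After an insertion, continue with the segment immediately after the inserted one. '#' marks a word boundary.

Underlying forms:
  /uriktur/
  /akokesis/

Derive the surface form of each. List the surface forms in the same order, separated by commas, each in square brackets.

[huriktur], [hagogesis]

/uriktur/:
  Rule 1 Glottal Epenthesis: [uriktur] → [huriktur]
  Rule 2 t-Assibilation: no change — [huriktur]
  Rule 3 Intervocalic Voicing: no change — [huriktur]
/akokesis/:
  Rule 1 Glottal Epenthesis: [akokesis] → [hakokesis]
  Rule 2 t-Assibilation: no change — [hakokesis]
  Rule 3 Intervocalic Voicing: [hakokesis] → [hagogesis]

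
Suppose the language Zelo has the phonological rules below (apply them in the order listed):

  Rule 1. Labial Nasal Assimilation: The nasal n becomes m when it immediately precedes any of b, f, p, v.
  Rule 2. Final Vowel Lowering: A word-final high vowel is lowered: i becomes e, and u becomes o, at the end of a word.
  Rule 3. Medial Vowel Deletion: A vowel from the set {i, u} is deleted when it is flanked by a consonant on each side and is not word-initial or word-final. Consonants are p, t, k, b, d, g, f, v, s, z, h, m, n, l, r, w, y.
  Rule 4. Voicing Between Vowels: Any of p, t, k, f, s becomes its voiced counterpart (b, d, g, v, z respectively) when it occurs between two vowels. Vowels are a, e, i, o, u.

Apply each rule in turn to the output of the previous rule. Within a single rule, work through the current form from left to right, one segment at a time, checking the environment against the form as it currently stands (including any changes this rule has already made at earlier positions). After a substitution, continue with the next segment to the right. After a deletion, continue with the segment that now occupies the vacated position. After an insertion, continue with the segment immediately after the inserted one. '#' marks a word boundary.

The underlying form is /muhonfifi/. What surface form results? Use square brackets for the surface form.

[mhomffe]

Rule 1 Labial Nasal Assimilation: [muhonfifi] → [muhomfifi]
Rule 2 Final Vowel Lowering: [muhomfifi] → [muhomfife]
Rule 3 Medial Vowel Deletion: [muhomfife] → [mhomffe]
Rule 4 Voicing Between Vowels: no change — [mhomffe]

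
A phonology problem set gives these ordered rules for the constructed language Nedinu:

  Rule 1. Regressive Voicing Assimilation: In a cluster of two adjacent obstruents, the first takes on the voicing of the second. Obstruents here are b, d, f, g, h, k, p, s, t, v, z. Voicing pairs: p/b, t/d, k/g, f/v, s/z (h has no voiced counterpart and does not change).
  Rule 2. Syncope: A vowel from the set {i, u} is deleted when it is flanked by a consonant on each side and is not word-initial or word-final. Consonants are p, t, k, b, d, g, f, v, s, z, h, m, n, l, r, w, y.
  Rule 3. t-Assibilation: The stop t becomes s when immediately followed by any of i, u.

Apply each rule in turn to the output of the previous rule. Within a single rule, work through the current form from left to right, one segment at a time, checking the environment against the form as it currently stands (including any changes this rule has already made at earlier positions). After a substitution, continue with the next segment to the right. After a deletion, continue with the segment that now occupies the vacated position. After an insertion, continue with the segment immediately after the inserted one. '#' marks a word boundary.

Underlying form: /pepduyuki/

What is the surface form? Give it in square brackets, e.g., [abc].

[pebdyki]

Rule 1 Regressive Voicing Assimilation: [pepduyuki] → [pebduyuki]
Rule 2 Syncope: [pebduyuki] → [pebdyki]
Rule 3 t-Assibilation: no change — [pebdyki]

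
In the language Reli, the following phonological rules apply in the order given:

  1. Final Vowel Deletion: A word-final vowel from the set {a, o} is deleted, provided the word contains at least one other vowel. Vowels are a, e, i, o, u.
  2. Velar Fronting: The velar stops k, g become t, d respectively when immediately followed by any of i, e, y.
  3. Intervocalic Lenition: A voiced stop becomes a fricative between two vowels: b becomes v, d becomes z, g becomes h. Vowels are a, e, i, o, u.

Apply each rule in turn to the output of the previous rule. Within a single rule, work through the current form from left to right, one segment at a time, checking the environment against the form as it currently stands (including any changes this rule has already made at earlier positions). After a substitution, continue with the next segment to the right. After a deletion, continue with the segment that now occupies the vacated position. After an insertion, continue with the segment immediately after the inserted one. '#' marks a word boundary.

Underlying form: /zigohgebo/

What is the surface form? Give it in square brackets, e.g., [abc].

[zihohdeb]

1 Final Vowel Deletion: [zigohgebo] → [zigohgeb]
2 Velar Fronting: [zigohgeb] → [zigohdeb]
3 Intervocalic Lenition: [zigohdeb] → [zihohdeb]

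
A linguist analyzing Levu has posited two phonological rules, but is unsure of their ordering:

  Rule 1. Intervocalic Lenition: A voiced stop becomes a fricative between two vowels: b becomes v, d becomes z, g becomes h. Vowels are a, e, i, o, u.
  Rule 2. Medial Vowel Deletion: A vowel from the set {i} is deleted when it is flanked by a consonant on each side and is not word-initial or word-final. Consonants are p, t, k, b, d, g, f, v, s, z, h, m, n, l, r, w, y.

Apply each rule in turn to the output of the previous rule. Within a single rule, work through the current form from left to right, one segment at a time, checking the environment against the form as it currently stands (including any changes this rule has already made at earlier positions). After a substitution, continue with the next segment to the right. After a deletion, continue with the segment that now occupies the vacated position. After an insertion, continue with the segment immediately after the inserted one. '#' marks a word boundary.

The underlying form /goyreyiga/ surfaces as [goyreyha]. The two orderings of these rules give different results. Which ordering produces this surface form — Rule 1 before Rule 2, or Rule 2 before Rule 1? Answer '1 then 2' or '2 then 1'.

1 then 2

Order 1 then 2:
  1 Intervocalic Lenition: [goyreyiga] → [goyreyiha]
  2 Medial Vowel Deletion: [goyreyiha] → [goyreyha]
  result: [goyreyha]
Order 2 then 1:
  2 Medial Vowel Deletion: [goyreyiga] → [goyreyga]
  1 Intervocalic Lenition: no change — [goyreyga]
  result: [goyreyga]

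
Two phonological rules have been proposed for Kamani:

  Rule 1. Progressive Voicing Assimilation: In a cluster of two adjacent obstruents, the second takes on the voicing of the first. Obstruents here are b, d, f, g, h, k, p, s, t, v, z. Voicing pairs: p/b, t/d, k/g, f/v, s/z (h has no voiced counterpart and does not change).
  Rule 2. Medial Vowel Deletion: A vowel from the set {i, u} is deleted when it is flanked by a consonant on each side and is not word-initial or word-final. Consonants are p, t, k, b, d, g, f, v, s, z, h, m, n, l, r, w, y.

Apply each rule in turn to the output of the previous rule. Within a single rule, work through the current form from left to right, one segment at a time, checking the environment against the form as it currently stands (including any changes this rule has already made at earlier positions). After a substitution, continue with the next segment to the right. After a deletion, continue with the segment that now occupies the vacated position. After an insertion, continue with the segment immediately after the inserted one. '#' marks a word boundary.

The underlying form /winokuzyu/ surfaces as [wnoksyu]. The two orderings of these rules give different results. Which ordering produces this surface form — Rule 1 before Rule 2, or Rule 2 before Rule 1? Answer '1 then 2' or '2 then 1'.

Order 1 then 2:
  1 Progressive Voicing Assimilation: no change — [winokuzyu]
  2 Medial Vowel Deletion: [winokuzyu] → [wnokzyu]
  result: [wnokzyu]
Order 2 then 1:
  2 Medial Vowel Deletion: [winokuzyu] → [wnokzyu]
  1 Progressive Voicing Assimilation: [wnokzyu] → [wnoksyu]
  result: [wnoksyu]

2 then 1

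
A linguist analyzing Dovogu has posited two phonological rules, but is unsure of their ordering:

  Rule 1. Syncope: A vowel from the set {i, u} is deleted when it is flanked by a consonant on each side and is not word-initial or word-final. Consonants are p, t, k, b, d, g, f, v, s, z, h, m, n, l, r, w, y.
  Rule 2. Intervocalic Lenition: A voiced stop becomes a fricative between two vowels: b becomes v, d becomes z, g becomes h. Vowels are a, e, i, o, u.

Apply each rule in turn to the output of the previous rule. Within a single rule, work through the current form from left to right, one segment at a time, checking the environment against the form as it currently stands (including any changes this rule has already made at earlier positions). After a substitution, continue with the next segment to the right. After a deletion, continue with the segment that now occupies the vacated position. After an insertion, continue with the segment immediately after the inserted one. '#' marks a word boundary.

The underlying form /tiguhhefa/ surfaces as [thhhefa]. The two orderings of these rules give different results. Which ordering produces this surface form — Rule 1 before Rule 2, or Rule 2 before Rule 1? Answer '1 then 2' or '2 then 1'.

Order 1 then 2:
  1 Syncope: [tiguhhefa] → [tghhefa]
  2 Intervocalic Lenition: no change — [tghhefa]
  result: [tghhefa]
Order 2 then 1:
  2 Intervocalic Lenition: [tiguhhefa] → [tihuhhefa]
  1 Syncope: [tihuhhefa] → [thhhefa]
  result: [thhhefa]

2 then 1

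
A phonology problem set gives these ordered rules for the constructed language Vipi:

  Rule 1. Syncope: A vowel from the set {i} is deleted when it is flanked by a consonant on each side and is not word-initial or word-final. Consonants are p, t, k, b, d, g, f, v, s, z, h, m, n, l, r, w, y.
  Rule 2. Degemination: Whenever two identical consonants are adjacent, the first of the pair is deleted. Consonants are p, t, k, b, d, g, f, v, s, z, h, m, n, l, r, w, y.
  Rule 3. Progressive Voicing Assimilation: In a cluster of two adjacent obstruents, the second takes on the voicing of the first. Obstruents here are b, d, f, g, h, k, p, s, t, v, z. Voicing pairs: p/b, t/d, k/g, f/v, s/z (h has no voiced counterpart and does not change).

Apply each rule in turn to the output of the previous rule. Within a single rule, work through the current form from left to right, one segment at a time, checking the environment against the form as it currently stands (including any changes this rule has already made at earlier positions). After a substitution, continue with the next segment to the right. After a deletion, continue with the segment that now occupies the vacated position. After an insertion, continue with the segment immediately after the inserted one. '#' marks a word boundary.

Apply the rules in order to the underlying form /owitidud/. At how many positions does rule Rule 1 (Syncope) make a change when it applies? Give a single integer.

Rule 1 Syncope: [owitidud] → [owtdud]
Rule 2 Degemination: no change — [owtdud]
Rule 3 Progressive Voicing Assimilation: [owtdud] → [owttud]
Rule Rule 1 changed 2 position(s).

2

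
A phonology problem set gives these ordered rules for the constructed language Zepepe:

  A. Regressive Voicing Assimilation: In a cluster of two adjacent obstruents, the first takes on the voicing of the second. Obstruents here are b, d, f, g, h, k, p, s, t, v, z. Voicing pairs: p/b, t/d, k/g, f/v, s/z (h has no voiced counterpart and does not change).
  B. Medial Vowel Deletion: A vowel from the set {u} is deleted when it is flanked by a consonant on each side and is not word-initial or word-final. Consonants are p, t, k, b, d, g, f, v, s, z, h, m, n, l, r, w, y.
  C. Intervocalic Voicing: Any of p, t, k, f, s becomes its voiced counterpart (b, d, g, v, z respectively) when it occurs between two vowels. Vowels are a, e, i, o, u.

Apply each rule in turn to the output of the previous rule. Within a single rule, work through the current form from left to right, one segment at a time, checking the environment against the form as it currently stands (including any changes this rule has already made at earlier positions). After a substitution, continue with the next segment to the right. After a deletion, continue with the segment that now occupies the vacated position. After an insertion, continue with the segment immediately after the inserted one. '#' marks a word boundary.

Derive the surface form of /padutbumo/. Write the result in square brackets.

[paddbmo]

A Regressive Voicing Assimilation: [padutbumo] → [padudbumo]
B Medial Vowel Deletion: [padudbumo] → [paddbmo]
C Intervocalic Voicing: no change — [paddbmo]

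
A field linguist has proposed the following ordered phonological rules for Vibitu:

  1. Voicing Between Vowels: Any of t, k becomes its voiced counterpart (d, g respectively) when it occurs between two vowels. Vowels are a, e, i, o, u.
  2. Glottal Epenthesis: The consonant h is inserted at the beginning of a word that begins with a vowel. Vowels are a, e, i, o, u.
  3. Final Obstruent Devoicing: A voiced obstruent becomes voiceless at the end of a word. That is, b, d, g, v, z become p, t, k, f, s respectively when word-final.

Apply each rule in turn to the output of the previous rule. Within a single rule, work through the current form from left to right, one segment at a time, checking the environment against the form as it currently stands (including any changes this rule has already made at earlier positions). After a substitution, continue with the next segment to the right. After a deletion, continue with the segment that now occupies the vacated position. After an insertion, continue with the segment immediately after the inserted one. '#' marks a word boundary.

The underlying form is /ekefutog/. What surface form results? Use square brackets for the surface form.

[hegefudok]

1 Voicing Between Vowels: [ekefutog] → [egefudog]
2 Glottal Epenthesis: [egefudog] → [hegefudog]
3 Final Obstruent Devoicing: [hegefudog] → [hegefudok]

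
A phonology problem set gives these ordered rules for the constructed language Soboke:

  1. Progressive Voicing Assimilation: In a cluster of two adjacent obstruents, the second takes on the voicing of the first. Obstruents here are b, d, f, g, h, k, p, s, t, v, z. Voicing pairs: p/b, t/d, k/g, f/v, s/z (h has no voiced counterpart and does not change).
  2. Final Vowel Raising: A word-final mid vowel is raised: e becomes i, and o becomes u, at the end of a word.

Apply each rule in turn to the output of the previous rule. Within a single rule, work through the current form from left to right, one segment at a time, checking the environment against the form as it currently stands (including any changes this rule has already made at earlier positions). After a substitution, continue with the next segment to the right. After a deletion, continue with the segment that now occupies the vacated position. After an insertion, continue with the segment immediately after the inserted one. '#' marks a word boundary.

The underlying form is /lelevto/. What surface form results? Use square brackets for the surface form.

1 Progressive Voicing Assimilation: [lelevto] → [lelevdo]
2 Final Vowel Raising: [lelevdo] → [lelevdu]

[lelevdu]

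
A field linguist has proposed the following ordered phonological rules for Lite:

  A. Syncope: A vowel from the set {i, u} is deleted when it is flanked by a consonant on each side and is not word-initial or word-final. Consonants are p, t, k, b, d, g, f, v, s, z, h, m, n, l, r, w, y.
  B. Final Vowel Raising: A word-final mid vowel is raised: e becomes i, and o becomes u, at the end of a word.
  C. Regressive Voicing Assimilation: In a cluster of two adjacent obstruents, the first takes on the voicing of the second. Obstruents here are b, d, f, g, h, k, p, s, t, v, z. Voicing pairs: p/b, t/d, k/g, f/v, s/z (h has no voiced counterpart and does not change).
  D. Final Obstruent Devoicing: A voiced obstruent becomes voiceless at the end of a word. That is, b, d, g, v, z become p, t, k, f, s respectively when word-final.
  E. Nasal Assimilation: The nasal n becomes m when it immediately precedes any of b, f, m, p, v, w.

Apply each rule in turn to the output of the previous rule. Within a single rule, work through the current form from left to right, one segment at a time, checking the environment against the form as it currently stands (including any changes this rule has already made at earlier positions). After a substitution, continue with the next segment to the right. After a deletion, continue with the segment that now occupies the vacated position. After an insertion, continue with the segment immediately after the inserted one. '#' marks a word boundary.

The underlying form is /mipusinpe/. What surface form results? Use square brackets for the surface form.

A Syncope: [mipusinpe] → [mpsnpe]
B Final Vowel Raising: [mpsnpe] → [mpsnpi]
C Regressive Voicing Assimilation: no change — [mpsnpi]
D Final Obstruent Devoicing: no change — [mpsnpi]
E Nasal Assimilation: [mpsnpi] → [mpsmpi]

[mpsmpi]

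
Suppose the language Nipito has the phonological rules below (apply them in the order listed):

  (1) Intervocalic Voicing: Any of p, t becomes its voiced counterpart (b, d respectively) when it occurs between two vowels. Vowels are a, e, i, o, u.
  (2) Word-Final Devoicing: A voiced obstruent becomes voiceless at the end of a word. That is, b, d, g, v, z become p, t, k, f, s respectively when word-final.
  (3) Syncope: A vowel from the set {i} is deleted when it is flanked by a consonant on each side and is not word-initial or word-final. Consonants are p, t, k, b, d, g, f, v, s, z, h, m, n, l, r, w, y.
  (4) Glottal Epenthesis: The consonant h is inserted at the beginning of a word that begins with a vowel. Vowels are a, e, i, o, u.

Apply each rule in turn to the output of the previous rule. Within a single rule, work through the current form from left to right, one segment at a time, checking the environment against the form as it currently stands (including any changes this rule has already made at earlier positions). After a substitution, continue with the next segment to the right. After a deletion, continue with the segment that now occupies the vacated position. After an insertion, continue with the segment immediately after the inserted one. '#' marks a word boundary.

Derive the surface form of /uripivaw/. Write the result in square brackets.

(1) Intervocalic Voicing: [uripivaw] → [uribivaw]
(2) Word-Final Devoicing: no change — [uribivaw]
(3) Syncope: [uribivaw] → [urbvaw]
(4) Glottal Epenthesis: [urbvaw] → [hurbvaw]

[hurbvaw]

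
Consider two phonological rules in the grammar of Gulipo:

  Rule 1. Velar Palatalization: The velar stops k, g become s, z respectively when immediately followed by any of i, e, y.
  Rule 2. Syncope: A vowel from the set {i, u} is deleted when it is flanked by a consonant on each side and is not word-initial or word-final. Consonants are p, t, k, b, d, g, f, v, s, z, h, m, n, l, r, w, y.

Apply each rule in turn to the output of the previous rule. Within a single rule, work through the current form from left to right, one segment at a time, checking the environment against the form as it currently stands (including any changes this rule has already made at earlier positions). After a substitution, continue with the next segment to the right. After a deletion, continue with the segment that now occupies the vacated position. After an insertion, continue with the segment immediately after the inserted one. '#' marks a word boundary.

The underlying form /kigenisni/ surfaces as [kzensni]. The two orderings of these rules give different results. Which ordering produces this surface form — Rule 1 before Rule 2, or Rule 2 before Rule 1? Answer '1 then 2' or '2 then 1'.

Order 1 then 2:
  1 Velar Palatalization: [kigenisni] → [sizenisni]
  2 Syncope: [sizenisni] → [szensni]
  result: [szensni]
Order 2 then 1:
  2 Syncope: [kigenisni] → [kgensni]
  1 Velar Palatalization: [kgensni] → [kzensni]
  result: [kzensni]

2 then 1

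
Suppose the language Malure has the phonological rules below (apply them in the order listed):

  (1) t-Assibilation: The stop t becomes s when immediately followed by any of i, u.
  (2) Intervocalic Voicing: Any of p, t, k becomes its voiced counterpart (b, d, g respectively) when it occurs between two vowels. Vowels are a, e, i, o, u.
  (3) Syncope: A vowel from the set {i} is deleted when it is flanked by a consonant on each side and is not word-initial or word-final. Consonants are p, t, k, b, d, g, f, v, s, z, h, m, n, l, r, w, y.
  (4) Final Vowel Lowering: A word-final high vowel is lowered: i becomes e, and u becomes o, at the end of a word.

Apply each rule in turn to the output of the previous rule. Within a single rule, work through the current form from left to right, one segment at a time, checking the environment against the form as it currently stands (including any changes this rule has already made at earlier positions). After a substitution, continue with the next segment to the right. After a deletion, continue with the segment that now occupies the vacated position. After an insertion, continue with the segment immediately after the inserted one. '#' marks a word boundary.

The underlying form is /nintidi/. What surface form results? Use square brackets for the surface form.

(1) t-Assibilation: [nintidi] → [ninsidi]
(2) Intervocalic Voicing: no change — [ninsidi]
(3) Syncope: [ninsidi] → [nnsdi]
(4) Final Vowel Lowering: [nnsdi] → [nnsde]

[nnsde]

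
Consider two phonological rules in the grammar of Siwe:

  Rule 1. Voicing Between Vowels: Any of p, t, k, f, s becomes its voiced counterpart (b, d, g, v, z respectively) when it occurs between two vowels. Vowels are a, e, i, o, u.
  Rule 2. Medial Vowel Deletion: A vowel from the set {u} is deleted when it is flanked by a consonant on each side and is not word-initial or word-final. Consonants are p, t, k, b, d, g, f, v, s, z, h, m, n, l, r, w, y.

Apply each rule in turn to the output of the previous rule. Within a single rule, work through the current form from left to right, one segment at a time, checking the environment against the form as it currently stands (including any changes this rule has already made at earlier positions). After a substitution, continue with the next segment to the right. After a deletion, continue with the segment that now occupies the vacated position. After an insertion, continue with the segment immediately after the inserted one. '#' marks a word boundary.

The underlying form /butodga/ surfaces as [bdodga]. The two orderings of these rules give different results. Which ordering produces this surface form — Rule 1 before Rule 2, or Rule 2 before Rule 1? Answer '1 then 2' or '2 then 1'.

Order 1 then 2:
  1 Voicing Between Vowels: [butodga] → [budodga]
  2 Medial Vowel Deletion: [budodga] → [bdodga]
  result: [bdodga]
Order 2 then 1:
  2 Medial Vowel Deletion: [butodga] → [btodga]
  1 Voicing Between Vowels: no change — [btodga]
  result: [btodga]

1 then 2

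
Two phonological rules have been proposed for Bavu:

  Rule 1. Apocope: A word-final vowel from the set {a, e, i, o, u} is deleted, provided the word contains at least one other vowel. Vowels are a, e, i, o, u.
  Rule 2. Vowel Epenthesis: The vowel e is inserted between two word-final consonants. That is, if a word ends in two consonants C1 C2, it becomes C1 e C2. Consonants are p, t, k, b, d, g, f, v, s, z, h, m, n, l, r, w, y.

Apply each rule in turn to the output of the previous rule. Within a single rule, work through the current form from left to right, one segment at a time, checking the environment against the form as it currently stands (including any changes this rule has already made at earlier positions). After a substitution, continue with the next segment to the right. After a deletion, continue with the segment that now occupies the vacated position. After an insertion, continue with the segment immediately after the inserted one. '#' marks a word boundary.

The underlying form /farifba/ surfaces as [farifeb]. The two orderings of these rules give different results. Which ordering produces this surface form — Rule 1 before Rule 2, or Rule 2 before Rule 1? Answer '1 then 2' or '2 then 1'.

1 then 2

Order 1 then 2:
  1 Apocope: [farifba] → [farifb]
  2 Vowel Epenthesis: [farifb] → [farifeb]
  result: [farifeb]
Order 2 then 1:
  2 Vowel Epenthesis: no change — [farifba]
  1 Apocope: [farifba] → [farifb]
  result: [farifb]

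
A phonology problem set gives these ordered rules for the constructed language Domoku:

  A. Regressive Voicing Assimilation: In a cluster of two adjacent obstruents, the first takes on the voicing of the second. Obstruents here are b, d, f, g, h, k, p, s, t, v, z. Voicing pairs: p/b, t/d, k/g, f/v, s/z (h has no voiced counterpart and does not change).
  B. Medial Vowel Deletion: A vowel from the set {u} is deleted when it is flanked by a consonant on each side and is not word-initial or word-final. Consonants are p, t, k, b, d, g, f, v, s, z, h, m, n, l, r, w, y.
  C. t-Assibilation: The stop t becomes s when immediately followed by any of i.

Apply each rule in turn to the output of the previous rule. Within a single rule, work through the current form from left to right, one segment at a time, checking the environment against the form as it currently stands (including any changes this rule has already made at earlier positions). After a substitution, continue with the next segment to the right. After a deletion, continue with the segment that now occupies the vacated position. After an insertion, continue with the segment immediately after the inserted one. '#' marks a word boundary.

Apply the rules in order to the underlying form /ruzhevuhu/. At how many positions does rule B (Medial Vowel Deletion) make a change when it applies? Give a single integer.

2

A Regressive Voicing Assimilation: [ruzhevuhu] → [rushevuhu]
B Medial Vowel Deletion: [rushevuhu] → [rshevhu]
C t-Assibilation: no change — [rshevhu]
Rule B changed 2 position(s).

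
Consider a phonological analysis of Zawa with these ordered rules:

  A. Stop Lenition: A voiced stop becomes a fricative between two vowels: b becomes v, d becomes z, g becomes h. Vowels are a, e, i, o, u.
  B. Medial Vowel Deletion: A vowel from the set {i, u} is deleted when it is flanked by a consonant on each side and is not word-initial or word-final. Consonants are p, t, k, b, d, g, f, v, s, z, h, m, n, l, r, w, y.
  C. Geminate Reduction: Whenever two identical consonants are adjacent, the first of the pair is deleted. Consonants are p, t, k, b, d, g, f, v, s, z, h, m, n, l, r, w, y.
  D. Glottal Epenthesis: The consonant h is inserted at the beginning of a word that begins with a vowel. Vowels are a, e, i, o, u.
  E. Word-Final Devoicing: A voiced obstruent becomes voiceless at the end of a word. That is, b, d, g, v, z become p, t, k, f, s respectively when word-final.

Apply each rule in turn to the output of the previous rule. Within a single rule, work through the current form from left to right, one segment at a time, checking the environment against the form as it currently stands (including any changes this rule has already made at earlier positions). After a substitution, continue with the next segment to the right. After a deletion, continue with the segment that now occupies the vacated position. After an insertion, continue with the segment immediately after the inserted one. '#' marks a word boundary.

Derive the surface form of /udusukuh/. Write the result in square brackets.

A Stop Lenition: [udusukuh] → [uzusukuh]
B Medial Vowel Deletion: [uzusukuh] → [uzskh]
C Geminate Reduction: no change — [uzskh]
D Glottal Epenthesis: [uzskh] → [huzskh]
E Word-Final Devoicing: no change — [huzskh]

[huzskh]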